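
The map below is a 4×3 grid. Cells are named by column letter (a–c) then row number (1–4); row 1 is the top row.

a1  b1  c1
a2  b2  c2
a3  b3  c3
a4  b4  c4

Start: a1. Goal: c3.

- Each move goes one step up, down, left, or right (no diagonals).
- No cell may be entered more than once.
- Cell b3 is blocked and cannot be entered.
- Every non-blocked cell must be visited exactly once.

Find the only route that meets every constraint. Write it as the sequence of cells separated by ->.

Need to visit all 11 open cells exactly once, starting at a1 and ending at c3.
Cell b4 has only two open neighbours (a4 and c4), so the path must pass straight through it: one of those is the cell it's entered from and the other is where it exits.
Route from a1: right 2 to c1, down 1 to c2, left 2 to a2, down 2 to a4, right 2 to c4, up 1 to c3 — 10 moves in all.
Check: all 11 open cells covered.

a1 -> b1 -> c1 -> c2 -> b2 -> a2 -> a3 -> a4 -> b4 -> c4 -> c3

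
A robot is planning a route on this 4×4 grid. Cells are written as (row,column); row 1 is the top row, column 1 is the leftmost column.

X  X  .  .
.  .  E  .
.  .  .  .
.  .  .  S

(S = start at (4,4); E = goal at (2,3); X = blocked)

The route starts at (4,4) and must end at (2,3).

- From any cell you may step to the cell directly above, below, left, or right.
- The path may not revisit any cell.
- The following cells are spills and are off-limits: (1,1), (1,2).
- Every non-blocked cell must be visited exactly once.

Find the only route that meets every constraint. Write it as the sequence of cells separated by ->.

Need to visit all 14 open cells exactly once, starting at (4,4) and ending at (2,3).
Cell (1,4) has only two open neighbours ((2,4) and (1,3)), so the path must pass straight through it: one of those is the cell it's entered from and the other is where it exits.
Route from (4,4): 3× left (reaching (4,1)), 2× up (reaching (2,1)), right to (2,2), down to (3,2), 2× right (reaching (3,4)), 2× up (reaching (1,4)), left to (1,3), down to (2,3) — 13 moves in all.
Check: all 14 open cells covered.

(4,4) -> (4,3) -> (4,2) -> (4,1) -> (3,1) -> (2,1) -> (2,2) -> (3,2) -> (3,3) -> (3,4) -> (2,4) -> (1,4) -> (1,3) -> (2,3)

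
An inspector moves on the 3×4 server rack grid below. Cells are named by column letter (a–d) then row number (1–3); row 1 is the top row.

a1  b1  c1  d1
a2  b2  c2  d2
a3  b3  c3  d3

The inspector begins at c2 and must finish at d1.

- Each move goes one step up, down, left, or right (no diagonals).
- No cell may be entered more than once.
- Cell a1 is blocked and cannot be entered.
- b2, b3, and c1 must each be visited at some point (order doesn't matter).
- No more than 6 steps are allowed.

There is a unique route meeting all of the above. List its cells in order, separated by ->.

c2 -> c3 -> b3 -> b2 -> b1 -> c1 -> d1

Any route must reach b2, b3, and c1 and still end at d1 within 6 moves, so the order of the required stops is forced.
Route from c2: down to c3, left to b3, 2× up (reaching b1), 2× right (reaching d1) — 6 moves in all.
Check: all required cells visited; 6 ≤ 6 moves.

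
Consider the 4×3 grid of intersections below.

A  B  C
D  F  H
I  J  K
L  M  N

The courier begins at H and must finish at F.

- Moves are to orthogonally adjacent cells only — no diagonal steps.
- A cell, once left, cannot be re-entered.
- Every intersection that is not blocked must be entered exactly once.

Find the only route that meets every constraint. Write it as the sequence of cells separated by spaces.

H C B A D I L M N K J F

Need to visit all 12 open cells exactly once, starting at H and ending at F.
Route from H: up to C, 2× left (reaching A), 3× down (reaching L), 2× right (reaching N), up to K, left to J, up to F — 11 moves in all.
Check: all 12 open cells covered.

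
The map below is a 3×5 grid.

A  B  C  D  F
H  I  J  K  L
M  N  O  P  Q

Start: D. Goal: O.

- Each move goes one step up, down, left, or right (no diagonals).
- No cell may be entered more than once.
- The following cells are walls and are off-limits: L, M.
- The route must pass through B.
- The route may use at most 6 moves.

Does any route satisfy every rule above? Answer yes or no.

yes

One route that works: D → C → B → I → N → O.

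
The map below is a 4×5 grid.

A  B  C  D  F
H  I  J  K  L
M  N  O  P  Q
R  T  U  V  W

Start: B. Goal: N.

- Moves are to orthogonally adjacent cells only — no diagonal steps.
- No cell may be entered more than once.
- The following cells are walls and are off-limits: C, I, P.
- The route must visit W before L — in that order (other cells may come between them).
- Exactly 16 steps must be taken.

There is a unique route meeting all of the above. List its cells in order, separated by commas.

B, A, H, M, R, T, U, V, W, Q, L, F, D, K, J, O, N

The waypoints must appear in the order W, L, with no cell reused.
Route from B: left to A, 3× down (reaching R), 4× right (reaching W), 3× up (reaching F), left to D, down to K, left to J, down to O, left to N — 16 moves in all.
Check: order respected (W at step 8, L at step 10); 16 moves as required.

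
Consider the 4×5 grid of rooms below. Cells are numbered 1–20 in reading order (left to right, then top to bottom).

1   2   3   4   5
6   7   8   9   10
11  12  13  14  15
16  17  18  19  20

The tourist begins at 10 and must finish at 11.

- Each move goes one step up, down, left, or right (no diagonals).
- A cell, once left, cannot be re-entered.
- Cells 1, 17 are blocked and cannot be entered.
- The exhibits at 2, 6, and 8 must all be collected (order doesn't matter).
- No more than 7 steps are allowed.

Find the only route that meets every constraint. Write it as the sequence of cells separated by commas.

The 7-move cap with required stops at 2, 6, 8 leaves no slack for detours.
Route from 10: left 2 to 8, up 1 to 3, left 1 to 2, down 1 to 7, left 1 to 6, down 1 to 11 — 7 moves in all.
Check: all required cells visited; 7 ≤ 7 moves.

10, 9, 8, 3, 2, 7, 6, 11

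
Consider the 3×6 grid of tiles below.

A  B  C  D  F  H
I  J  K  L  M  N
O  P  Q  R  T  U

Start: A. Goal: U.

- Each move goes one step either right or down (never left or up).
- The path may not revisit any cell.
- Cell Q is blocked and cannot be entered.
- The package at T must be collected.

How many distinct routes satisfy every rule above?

A right/down-only route from A to U makes exactly 2 down-moves and 5 right-moves in some order.
With no other constraints that would be C(7,2) = 21 routes.
Split at T and multiply the segment counts (each segment already excludes blocked cells): A→T: 9; T→U: 1; product = 9.
That gives 9 routes.

9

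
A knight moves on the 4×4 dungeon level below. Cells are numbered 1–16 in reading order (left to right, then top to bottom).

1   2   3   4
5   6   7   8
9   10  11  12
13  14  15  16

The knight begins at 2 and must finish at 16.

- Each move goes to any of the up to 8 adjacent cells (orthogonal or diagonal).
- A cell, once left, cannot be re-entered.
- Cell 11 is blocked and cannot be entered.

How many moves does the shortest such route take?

3

With diagonal moves allowed, the Chebyshev distance max(|Δrow|,|Δcol|) from 2 to 16 is 3, so at least 3 moves are needed.
A route of 3 moves achieves this: 2 → 7 → 12 → 16.
Since 3 matches the lower bound, it is optimal.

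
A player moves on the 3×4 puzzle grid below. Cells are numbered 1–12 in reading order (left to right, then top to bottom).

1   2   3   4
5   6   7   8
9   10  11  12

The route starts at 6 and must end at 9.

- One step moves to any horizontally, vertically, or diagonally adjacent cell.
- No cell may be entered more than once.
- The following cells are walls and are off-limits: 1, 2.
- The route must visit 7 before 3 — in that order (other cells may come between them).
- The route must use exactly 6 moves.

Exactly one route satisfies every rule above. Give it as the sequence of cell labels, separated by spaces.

6 7 3 8 11 10 9

The waypoints must appear in the order 7, 3, with no cell reused.
Route from 6: right to 7, up to 3, down-right to 8, down-left to 11, 2× left (reaching 9) — 6 moves in all.
Check: order respected (7 at step 1, 3 at step 2); 6 moves as required.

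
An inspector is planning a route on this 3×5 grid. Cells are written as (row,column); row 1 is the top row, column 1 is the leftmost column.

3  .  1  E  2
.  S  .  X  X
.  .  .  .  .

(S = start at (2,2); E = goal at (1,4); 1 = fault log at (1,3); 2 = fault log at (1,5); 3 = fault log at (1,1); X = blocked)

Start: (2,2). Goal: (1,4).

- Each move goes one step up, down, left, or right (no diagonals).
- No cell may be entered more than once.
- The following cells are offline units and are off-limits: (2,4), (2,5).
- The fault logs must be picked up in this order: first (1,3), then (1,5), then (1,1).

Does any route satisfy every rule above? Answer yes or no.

(1,5) must be visited but has only one open neighbour ((1,4)), and it is neither the start nor the goal — the route would have to enter and leave through (1,4), re-entering it.

no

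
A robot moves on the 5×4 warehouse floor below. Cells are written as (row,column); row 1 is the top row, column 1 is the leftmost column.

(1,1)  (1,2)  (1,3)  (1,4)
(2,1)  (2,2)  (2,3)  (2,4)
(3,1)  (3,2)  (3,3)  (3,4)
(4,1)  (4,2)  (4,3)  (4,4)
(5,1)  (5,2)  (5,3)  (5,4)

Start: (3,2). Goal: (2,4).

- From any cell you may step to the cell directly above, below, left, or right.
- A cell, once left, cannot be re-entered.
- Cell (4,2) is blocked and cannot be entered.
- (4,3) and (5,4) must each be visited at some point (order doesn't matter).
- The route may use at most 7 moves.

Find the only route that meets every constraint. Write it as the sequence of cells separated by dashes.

The budget equals the shortest possible length, so every move has to be on a shortest route through the required cells.
Route from (3,2): right to (3,3), 2× down (reaching (5,3)), right to (5,4), 3× up (reaching (2,4)) — 7 moves in all.
Check: all required cells visited; 7 ≤ 7 moves.

(3,2) - (3,3) - (4,3) - (5,3) - (5,4) - (4,4) - (3,4) - (2,4)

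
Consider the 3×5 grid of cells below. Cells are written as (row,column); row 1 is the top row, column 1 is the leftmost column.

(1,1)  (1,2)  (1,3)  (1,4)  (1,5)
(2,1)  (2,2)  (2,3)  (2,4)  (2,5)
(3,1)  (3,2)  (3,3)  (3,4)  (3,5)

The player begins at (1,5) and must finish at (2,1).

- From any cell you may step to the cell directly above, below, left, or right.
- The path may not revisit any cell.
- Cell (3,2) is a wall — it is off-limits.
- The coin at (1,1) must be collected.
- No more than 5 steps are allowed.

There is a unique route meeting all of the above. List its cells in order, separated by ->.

The 5-move cap with required stops at (1,1) leaves no slack for detours.
Route from (1,5): left 4 to (1,1), down 1 to (2,1) — 5 moves in all.
Check: all required cells visited; 5 ≤ 5 moves.

(1,5) -> (1,4) -> (1,3) -> (1,2) -> (1,1) -> (2,1)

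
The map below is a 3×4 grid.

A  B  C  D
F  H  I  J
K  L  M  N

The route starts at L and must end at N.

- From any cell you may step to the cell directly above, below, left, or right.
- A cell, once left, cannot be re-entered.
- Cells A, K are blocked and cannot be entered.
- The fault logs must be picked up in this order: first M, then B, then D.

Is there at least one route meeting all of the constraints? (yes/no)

One route that works: L → M → I → H → B → C → D → J → N.

yes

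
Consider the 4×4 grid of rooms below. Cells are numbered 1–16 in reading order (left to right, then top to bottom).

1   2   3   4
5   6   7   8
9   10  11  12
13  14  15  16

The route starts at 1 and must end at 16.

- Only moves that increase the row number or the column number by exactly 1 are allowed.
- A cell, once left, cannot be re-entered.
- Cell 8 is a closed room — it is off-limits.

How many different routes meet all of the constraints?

A right/down-only route from 1 to 16 makes exactly 3 down-moves and 3 right-moves in some order.
With no other constraints that would be C(6,3) = 20 routes.
Subtract routes through each blocked cell (inclusion–exclusion for overlaps): − through 8: 4 → 16.
That gives 16 routes.

16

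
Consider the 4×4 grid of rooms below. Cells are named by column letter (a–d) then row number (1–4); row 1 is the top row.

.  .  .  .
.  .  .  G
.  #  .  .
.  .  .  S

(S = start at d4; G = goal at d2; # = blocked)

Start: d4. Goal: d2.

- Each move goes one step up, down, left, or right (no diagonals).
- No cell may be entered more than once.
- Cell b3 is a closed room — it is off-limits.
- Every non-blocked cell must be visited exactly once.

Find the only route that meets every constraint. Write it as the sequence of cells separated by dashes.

d4 - d3 - c3 - c4 - b4 - a4 - a3 - a2 - a1 - b1 - b2 - c2 - c1 - d1 - d2

Need to visit all 15 open cells exactly once, starting at d4 and ending at d2.
Cell b4 has only two open neighbours (a4 and c4), so the path must pass straight through it: one of those is the cell it's entered from and the other is where it exits.
Route from d4: up to d3, left to c3, down to c4, 2× left (reaching a4), 3× up (reaching a1), right to b1, down to b2, right to c2, up to c1, right to d1, down to d2 — 14 moves in all.
Check: all 15 open cells covered.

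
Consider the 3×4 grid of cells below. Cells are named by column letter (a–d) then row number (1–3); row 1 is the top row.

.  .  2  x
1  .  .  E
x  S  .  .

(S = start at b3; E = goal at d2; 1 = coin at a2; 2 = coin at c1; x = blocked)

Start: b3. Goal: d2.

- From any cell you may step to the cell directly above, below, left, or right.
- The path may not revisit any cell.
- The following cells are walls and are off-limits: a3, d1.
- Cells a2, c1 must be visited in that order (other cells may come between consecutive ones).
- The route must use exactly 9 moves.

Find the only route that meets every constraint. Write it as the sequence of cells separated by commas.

b3, b2, a2, a1, b1, c1, c2, c3, d3, d2

The waypoints must appear in the order a2, c1, with no cell reused.
Route from b3: up 1 to b2, left 1 to a2, up 1 to a1, right 2 to c1, down 2 to c3, right 1 to d3, up 1 to d2 — 9 moves in all.
Check: order respected (1 at step 2, 2 at step 5); 9 moves as required.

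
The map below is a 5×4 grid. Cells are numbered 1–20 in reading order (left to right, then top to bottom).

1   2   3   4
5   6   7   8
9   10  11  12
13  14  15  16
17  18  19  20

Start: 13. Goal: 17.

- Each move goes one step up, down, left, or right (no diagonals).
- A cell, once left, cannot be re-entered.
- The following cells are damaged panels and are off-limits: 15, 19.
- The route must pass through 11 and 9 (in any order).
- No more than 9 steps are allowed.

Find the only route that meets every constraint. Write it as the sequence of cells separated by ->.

Any route must reach 11 and 9 and still end at 17 within 9 moves, so the order of the required stops is forced.
Route from 13: up 2 to 5, right 2 to 7, down 1 to 11, left 1 to 10, down 2 to 18, left 1 to 17 — 9 moves in all.
Check: all required cells visited; 9 ≤ 9 moves.

13 -> 9 -> 5 -> 6 -> 7 -> 11 -> 10 -> 14 -> 18 -> 17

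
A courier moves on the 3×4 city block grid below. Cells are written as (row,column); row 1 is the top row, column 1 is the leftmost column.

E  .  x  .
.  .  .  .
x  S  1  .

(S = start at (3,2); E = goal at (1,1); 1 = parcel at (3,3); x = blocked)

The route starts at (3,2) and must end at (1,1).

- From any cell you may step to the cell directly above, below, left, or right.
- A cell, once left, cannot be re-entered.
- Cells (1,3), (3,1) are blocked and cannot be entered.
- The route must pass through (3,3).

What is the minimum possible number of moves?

5

Any route passes through (3,3) somewhere between (3,2) and (1,1). Summing Manhattan distances along the two legs ((3,2) → (3,3) → (1,1)) gives a lower bound of 1 + 4 = 5 moves.
A route of 5 moves achieves this: (3,2) → (3,3) → (2,3) → (2,2) → (1,2) → (1,1).
Since 5 matches the lower bound, it is optimal.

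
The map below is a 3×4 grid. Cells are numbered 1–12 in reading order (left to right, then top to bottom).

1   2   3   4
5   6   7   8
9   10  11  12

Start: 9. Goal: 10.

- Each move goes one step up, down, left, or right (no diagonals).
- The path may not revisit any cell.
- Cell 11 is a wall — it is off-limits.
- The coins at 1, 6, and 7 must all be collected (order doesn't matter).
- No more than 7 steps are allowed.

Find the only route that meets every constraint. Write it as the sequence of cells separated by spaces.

The budget equals the shortest possible length, so every move has to be on a shortest route through the required cells.
Route from 9: 2× up (reaching 1), 2× right (reaching 3), down to 7, left to 6, down to 10 — 7 moves in all.
Check: all required cells visited; 7 ≤ 7 moves.

9 5 1 2 3 7 6 10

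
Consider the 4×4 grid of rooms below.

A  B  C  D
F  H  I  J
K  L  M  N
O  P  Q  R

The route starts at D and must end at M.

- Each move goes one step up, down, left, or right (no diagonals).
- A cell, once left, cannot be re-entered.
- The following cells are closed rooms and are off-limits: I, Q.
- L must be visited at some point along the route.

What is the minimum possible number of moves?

Any route passes through L somewhere between D and M. Summing Manhattan distances along the two legs (D → L → M) gives a lower bound of 4 + 1 = 5 moves.
A route of 5 moves achieves this: D → C → B → H → L → M.
Since 5 matches the lower bound, it is optimal.

5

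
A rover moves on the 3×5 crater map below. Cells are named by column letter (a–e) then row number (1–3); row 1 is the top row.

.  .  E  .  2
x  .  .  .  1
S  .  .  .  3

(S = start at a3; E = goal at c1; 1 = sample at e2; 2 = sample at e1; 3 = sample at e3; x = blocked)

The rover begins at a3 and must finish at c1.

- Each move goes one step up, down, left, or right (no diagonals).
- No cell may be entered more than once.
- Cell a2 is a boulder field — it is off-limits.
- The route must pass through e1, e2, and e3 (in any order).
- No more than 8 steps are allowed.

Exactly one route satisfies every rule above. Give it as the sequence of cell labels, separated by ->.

The 8-move cap with required stops at e1, e2, e3 leaves no slack for detours.
Route from a3: right 4 to e3, up 2 to e1, left 2 to c1 — 8 moves in all.
Check: all required cells visited; 8 ≤ 8 moves.

a3 -> b3 -> c3 -> d3 -> e3 -> e2 -> e1 -> d1 -> c1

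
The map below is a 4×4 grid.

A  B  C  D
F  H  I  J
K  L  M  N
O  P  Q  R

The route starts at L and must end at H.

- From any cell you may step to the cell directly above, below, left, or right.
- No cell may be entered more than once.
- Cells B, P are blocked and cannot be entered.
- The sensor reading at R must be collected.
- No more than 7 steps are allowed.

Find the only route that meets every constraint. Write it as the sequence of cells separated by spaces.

Any route must reach R and still end at H within 7 moves, so the order of the required stops is forced.
Route from L: right to M, down to Q, right to R, 2× up (reaching J), 2× left (reaching H) — 7 moves in all.
Check: all required cells visited; 7 ≤ 7 moves.

L M Q R N J I H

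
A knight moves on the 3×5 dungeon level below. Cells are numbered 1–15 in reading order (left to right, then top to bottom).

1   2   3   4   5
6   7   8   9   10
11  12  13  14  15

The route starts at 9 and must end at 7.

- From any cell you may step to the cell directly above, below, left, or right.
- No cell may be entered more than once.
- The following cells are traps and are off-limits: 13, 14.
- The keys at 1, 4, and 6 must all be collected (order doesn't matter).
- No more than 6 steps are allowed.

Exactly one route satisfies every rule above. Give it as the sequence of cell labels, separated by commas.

9, 4, 3, 2, 1, 6, 7

The 6-move cap with required stops at 1, 4, 6 leaves no slack for detours.
Route from 9: up to 4, 3× left (reaching 1), down to 6, right to 7 — 6 moves in all.
Check: all required cells visited; 6 ≤ 6 moves.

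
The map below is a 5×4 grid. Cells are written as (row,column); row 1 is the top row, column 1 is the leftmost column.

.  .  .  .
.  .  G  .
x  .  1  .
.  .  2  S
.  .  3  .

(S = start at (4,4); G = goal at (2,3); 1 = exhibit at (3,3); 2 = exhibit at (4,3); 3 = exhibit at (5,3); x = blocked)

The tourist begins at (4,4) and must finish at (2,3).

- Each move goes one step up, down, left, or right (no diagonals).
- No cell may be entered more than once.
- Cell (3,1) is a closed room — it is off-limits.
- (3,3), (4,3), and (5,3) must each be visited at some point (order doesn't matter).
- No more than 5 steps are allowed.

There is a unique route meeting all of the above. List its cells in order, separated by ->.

The budget equals the shortest possible length, so every move has to be on a shortest route through the required cells.
Route from (4,4): down to (5,4), left to (5,3), 3× up (reaching (2,3)) — 5 moves in all.
Check: all required cells visited; 5 ≤ 5 moves.

(4,4) -> (5,4) -> (5,3) -> (4,3) -> (3,3) -> (2,3)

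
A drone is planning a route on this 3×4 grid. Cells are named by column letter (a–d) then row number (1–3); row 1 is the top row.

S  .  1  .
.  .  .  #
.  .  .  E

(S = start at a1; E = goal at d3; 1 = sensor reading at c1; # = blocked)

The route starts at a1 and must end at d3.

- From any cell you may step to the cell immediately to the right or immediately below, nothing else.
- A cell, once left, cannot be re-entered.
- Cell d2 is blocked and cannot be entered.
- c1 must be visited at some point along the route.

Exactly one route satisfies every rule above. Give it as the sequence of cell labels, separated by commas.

a1, b1, c1, c2, c3, d3

Moves only go right or down, so the column and row indices never decrease.
Route from a1: right 2 to c1, down 2 to c3, right 1 to d3 — 5 moves in all.
Check: all required cells visited.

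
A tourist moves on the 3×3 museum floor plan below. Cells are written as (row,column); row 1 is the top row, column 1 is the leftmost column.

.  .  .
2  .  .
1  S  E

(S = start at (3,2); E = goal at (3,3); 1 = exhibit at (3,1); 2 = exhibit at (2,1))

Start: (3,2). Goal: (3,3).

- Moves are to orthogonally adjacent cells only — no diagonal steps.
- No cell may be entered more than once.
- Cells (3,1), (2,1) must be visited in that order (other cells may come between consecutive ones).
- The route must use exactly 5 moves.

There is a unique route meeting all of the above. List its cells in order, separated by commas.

The waypoints must appear in the order (3,1), (2,1), with no cell reused.
Route from (3,2): left to (3,1), up to (2,1), 2× right (reaching (2,3)), down to (3,3) — 5 moves in all.
Check: order respected (1 at step 1, 2 at step 2); 5 moves as required.

(3,2), (3,1), (2,1), (2,2), (2,3), (3,3)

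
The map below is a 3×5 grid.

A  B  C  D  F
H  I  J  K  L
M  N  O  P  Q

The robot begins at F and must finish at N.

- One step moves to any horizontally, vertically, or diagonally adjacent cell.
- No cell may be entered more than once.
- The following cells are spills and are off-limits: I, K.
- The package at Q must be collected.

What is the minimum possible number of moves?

5

Any route passes through Q somewhere between F and N. Summing Chebyshev distances along the two legs (F → Q → N) gives a lower bound of 2 + 3 = 5 moves.
A route of 5 moves achieves this: F → L → Q → P → J → N.
Since 5 matches the lower bound, it is optimal.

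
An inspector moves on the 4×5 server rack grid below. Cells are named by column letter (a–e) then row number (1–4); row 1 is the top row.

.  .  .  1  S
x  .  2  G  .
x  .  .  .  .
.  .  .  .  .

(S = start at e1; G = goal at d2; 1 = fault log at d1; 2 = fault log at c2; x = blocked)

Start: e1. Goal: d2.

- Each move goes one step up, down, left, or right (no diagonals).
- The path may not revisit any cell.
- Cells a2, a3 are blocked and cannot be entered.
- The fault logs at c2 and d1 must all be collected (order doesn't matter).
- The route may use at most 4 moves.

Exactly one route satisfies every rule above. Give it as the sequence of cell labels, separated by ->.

The budget equals the shortest possible length, so every move has to be on a shortest route through the required cells.
Route from e1: left 2 to c1, down 1 to c2, right 1 to d2 — 4 moves in all.
Check: all required cells visited; 4 ≤ 4 moves.

e1 -> d1 -> c1 -> c2 -> d2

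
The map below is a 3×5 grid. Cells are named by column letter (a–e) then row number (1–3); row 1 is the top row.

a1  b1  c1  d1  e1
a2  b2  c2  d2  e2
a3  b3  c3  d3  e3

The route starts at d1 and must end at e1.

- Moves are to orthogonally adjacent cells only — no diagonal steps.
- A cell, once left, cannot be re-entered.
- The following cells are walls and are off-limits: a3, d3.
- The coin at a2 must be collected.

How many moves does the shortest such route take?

Any route passes through a2 somewhere between d1 and e1. Summing Manhattan distances along the two legs (d1 → a2 → e1) gives a lower bound of 4 + 5 = 9 moves.
A route of 9 moves achieves this: d1 → c1 → b1 → a1 → a2 → b2 → c2 → d2 → e2 → e1.
Since 9 matches the lower bound, it is optimal.

9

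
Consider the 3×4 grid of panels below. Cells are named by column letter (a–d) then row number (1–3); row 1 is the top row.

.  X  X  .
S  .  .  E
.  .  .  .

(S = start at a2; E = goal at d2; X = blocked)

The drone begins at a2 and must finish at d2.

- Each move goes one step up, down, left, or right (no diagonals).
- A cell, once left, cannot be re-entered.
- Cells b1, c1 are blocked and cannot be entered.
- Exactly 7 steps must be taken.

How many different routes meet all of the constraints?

1

Need simple routes of exactly 7 moves from a2 to d2 (Manhattan distance 3, so 2 moves are spent on a detour and 2 undoing it).
Enumerating: a2 a3 b3 b2 c2 c3 d3 d2.
That gives 1 route.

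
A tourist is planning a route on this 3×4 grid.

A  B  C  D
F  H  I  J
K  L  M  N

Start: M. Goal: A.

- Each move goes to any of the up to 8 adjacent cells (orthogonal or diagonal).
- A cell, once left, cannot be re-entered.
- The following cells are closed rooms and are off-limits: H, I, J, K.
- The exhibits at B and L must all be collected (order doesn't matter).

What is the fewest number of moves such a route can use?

4

Any route passes through B and L in some order between M and A. Summing Chebyshev distances along each leg and taking the cheapest ordering (M → L → B → A) gives a lower bound of 1 + 2 + 1 = 4 moves.
A route of 4 moves achieves this: M → L → F → B → A.
Since 4 matches the lower bound, it is optimal.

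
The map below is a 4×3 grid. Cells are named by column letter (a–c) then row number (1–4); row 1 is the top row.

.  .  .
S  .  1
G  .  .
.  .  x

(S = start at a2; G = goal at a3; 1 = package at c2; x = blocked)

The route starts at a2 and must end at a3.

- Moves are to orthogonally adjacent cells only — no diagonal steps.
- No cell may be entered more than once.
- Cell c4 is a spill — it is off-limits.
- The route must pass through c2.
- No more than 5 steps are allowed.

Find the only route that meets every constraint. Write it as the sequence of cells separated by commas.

The 5-move cap with required stops at c2 leaves no slack for detours.
Route from a2: right 2 to c2, down 1 to c3, left 2 to a3 — 5 moves in all.
Check: all required cells visited; 5 ≤ 5 moves.

a2, b2, c2, c3, b3, a3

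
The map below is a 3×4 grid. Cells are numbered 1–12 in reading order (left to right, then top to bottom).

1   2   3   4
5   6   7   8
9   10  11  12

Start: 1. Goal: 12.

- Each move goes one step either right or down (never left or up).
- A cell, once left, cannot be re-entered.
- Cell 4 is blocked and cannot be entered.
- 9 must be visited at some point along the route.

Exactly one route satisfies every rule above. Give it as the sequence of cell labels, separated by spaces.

Moves only go right or down, so the column and row indices never decrease.
Route from 1: 2× down (reaching 9), 3× right (reaching 12) — 5 moves in all.
Check: all required cells visited.

1 5 9 10 11 12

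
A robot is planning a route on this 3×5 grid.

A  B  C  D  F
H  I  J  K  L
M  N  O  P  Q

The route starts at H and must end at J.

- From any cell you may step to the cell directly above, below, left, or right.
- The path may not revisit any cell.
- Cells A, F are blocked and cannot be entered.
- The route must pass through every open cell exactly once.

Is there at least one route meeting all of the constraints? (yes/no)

One route that works: H → M → N → I → B → C → D → K → L → Q → P → O → J.

yes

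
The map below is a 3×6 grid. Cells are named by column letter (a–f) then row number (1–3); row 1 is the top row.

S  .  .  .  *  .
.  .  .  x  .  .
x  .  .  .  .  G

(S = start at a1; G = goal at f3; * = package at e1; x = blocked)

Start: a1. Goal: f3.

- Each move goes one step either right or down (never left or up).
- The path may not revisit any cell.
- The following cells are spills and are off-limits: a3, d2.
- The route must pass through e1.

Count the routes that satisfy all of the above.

3

A right/down-only route from a1 to f3 makes exactly 2 down-moves and 5 right-moves in some order.
With no other constraints that would be C(7,2) = 21 routes.
Split at e1 and multiply the segment counts (each segment already excludes blocked cells): a1→e1: 1; e1→f3: 3; product = 3.
That gives 3 routes.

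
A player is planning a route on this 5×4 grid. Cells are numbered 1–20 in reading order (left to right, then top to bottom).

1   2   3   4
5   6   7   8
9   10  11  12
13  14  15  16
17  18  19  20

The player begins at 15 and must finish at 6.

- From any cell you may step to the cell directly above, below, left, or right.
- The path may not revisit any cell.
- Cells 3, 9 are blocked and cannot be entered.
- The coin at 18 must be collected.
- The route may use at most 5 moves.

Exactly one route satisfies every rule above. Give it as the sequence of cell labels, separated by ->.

15 -> 19 -> 18 -> 14 -> 10 -> 6

The budget equals the shortest possible length, so every move has to be on a shortest route through the required cells.
Route from 15: down 1 to 19, left 1 to 18, up 3 to 6 — 5 moves in all.
Check: all required cells visited; 5 ≤ 5 moves.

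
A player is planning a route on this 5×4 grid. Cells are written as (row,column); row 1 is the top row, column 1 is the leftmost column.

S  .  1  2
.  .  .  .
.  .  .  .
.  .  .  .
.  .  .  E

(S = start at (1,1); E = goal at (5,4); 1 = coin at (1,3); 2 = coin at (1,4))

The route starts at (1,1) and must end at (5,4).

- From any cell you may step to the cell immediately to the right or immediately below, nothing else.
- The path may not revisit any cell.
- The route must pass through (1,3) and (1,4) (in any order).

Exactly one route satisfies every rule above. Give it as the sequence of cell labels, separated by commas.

Moves only go right or down, so the column and row indices never decrease.
Route from (1,1): right 3 to (1,4), down 4 to (5,4) — 7 moves in all.
Check: all required cells visited.

(1,1), (1,2), (1,3), (1,4), (2,4), (3,4), (4,4), (5,4)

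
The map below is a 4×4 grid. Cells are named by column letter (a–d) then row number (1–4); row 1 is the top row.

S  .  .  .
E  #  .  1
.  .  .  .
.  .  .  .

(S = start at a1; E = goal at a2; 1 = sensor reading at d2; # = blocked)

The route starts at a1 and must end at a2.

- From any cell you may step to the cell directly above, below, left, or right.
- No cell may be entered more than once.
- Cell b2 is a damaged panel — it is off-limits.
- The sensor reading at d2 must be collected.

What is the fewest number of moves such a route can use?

9

Any route passes through d2 somewhere between a1 and a2. Summing Manhattan distances along the two legs (a1 → d2 → a2) gives a lower bound of 4 + 3 = 7 moves.
That bound ignores the blocked cells. Measuring each leg by the fewest moves that actually steer around them (a1→d2: 4; d2→a2: 5) raises the lower bound to 9.
A route of 9 moves exists: a1 → b1 → c1 → c2 → d2 → d3 → c3 → b3 → a3 → a2.
Since 9 matches that lower bound, it is optimal.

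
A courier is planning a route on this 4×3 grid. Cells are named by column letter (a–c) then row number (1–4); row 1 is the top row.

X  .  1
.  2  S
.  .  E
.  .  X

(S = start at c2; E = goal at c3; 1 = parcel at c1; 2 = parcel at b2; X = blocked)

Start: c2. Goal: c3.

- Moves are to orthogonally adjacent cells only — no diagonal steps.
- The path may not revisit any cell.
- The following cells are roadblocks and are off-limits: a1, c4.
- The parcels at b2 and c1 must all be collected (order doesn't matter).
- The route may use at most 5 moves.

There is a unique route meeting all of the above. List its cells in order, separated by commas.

c2, c1, b1, b2, b3, c3

The budget equals the shortest possible length, so every move has to be on a shortest route through the required cells.
Route from c2: up 1 to c1, left 1 to b1, down 2 to b3, right 1 to c3 — 5 moves in all.
Check: all required cells visited; 5 ≤ 5 moves.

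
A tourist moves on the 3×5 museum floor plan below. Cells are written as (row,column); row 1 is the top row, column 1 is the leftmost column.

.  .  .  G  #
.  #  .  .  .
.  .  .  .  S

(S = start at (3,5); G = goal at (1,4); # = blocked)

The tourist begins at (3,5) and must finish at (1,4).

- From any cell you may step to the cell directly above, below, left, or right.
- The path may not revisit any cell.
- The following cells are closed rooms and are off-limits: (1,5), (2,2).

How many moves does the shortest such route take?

The Manhattan distance from (3,5) to (1,4) is |3−1| + |5−4| = 3, so at least 3 moves are needed.
A route of 3 moves achieves this: (3,5) → (2,5) → (2,4) → (1,4).
Since 3 matches the lower bound, it is optimal.

3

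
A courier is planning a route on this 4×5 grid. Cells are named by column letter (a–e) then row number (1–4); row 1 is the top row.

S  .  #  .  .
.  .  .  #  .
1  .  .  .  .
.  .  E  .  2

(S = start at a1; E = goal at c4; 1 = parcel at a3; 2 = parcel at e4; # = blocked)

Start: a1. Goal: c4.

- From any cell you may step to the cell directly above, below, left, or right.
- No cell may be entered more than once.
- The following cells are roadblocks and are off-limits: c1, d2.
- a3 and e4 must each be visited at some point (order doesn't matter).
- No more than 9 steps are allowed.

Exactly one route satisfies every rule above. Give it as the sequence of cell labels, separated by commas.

The 9-move cap with required stops at a3, e4 leaves no slack for detours.
Route from a1: down 2 to a3, right 4 to e3, down 1 to e4, left 2 to c4 — 9 moves in all.
Check: all required cells visited; 9 ≤ 9 moves.

a1, a2, a3, b3, c3, d3, e3, e4, d4, c4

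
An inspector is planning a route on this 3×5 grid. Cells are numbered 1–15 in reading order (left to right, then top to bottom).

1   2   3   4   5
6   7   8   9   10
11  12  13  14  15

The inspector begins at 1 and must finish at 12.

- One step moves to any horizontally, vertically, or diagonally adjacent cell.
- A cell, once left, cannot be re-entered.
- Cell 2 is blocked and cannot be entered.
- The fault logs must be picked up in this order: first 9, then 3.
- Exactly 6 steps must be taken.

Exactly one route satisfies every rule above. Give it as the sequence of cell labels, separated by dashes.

1 - 7 - 13 - 9 - 3 - 8 - 12

The waypoints must appear in the order 9, 3, with no cell reused.
Route from 1: 2× down-right (reaching 13), up-right to 9, up-left to 3, down to 8, down-left to 12 — 6 moves in all.
Check: order respected (9 at step 3, 3 at step 4); 6 moves as required.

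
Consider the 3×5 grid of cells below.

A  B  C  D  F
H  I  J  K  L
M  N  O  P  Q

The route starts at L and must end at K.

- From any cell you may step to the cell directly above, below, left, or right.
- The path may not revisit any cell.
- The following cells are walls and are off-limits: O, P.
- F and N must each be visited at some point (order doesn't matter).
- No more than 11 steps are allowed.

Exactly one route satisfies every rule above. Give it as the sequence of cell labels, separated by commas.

L, F, D, C, B, A, H, M, N, I, J, K

The 11-move cap with required stops at F, N leaves no slack for detours.
Route from L: up to F, 4× left (reaching A), 2× down (reaching M), right to N, up to I, 2× right (reaching K) — 11 moves in all.
Check: all required cells visited; 11 ≤ 11 moves.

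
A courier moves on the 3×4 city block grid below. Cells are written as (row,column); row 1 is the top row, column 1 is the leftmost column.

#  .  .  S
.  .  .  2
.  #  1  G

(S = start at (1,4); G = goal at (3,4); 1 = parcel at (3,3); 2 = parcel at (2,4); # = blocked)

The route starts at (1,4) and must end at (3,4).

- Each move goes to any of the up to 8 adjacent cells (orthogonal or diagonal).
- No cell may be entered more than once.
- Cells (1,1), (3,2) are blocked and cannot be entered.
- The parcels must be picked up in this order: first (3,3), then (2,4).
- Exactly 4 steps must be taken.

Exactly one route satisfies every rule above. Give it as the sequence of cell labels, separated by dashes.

(1,4) - (2,3) - (3,3) - (2,4) - (3,4)

The waypoints must appear in the order (3,3), (2,4), with no cell reused.
Route from (1,4): down-left 1 to (2,3), down 1 to (3,3), up-right 1 to (2,4), down 1 to (3,4) — 4 moves in all.
Check: order respected (1 at step 2, 2 at step 3); 4 moves as required.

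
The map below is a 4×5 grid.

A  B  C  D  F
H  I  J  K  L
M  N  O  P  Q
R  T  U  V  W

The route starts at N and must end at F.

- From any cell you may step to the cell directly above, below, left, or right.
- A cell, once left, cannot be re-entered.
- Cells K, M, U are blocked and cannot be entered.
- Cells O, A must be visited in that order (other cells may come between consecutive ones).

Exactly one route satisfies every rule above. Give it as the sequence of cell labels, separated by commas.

The waypoints must appear in the order O, A, with no cell reused.
Route from N: right to O, up to J, 2× left (reaching H), up to A, 4× right (reaching F) — 9 moves in all.
Check: order respected (O at step 1, A at step 5).

N, O, J, I, H, A, B, C, D, F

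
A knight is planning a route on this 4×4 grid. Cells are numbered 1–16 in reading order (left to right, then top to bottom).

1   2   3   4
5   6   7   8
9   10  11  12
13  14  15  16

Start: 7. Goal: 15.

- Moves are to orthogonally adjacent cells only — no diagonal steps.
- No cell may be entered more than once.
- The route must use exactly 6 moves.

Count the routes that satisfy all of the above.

Need simple routes of exactly 6 moves from 7 to 15 (Manhattan distance 2, so 2 moves are spent on a detour and 2 undoing it).
Branch systematically from the start, pruning whenever the remaining move budget drops below the Manhattan distance to 15 or differs from it in parity. Grouping the completions by first move — via 3: 4; via 11: 1; via 6: 5; via 8: 1 — and summing: 4 + 1 + 5 + 1 = 11.
That gives 11 routes.

11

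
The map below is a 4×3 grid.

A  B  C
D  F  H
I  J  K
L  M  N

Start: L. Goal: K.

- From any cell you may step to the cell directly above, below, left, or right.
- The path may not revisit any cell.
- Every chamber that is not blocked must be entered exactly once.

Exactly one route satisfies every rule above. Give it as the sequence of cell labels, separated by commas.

L, I, D, A, B, C, H, F, J, M, N, K

Need to visit all 12 open cells exactly once, starting at L and ending at K.
Route from L: 3× up (reaching A), 2× right (reaching C), down to H, left to F, 2× down (reaching M), right to N, up to K — 11 moves in all.
Check: all 12 open cells covered.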